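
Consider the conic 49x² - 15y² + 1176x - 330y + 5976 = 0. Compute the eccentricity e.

49(x² + 24x) -15(y² + 22y) = -5976
Completing the square gives 49(x + 12)² -15(y + 11)² = -5976 + 7056 - 1815 = -735.
Divide by -735: (y + 11)²/49 - (x + 12)²/15 = 1
Hyperbola, center (-12, -11), transverse axis vertical; a² = 49, b² = 15.
c² = a² + b² = 64, so c = 8.
e = c/a = 8/7.

e = 8/7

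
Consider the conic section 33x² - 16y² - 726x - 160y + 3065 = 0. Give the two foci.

(4, -5) and (18, -5)

33(x² - 22x) -16(y² + 10y) = -3065
33(x - 11)² -16(y + 5)² = -3065 + 3993 - 400 = 528
Dividing both sides by 528: (x - 11)²/16 - (y + 5)²/33 = 1
Hyperbola, center (11, -5), transverse axis horizontal; a² = 16, b² = 33.
c² = a² + b² = 16 + 33 = 49, so c = 7.
Foci lie on the horizontal axis through the center: (h ± c, k).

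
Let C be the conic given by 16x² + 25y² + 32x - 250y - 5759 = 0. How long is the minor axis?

Group: 16(x² + 2x) + 25(y² - 10y) = 5759
Complete the square: 16(x + 1)² + 25(y - 5)² = 5759 + 16 + 625 = 6400
Dividing both sides by 6400: (x + 1)²/400 + (y - 5)²/256 = 1
Ellipse, center (-1, 5), major axis horizontal; a² = 400, b² = 256.
b² = 256 so b = 16; the minor axis has length 2b = 32.

32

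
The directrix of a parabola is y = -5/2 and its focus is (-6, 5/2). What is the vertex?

The vertex is the midpoint between the focus and the directrix along the axis of symmetry.
Axis is vertical (directrix is horizontal). Vertex y-coordinate = (5/2 + (-5/2))/2 = 0; x-coordinate = -6.

(-6, 0)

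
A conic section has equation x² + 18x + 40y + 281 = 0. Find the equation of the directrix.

y = 5

Only x is squared. Complete the square in x: (x + 9)² = -40(y + 5).
Vertex (-9, -5); 4p = -40 so p = -10. Opens down.
Directrix is the horizontal line y = k − p = -5 − (-10) = 5.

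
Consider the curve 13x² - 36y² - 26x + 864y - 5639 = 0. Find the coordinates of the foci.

Rearranging, 13(x² - 2x) -36(y² - 24y) = 5639.
Complete the square: 13(x - 1)² -36(y - 12)² = 5639 + 13 - 5184 = 468
Dividing both sides by 468: (x - 1)²/36 - (y - 12)²/13 = 1
Hyperbola, center (1, 12), transverse axis horizontal; a² = 36, b² = 13.
c² = a² + b² = 36 + 13 = 49, so c = 7.
Foci lie on the horizontal axis through the center: (h ± c, k).

(-6, 12) and (8, 12)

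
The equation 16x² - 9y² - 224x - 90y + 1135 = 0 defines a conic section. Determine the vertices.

Group the x- and y-terms: 16(x² - 14x) -9(y² + 10y) = -1135
16(x - 7)² -9(y + 5)² = -1135 + 784 - 225 = -576
Dividing both sides by -576: (y + 5)²/64 - (x - 7)²/36 = 1
Hyperbola, center (7, -5), transverse axis vertical; a² = 64, b² = 36.
a = 8. Vertices at (h, k ± a).

(7, -13) and (7, 3)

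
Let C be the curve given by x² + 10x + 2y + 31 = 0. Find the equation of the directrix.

y = -5/2

Only x is squared. Complete the square in x: (x + 5)² = -2(y + 3).
Vertex (-5, -3); 4p = -2 so p = -1/2. Opens down.
Directrix is the horizontal line y = k − p = -3 − (-1/2) = -5/2.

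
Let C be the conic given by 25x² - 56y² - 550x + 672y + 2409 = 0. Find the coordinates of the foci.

(11, -3) and (11, 15)

Group the x- and y-terms: 25(x² - 22x) -56(y² - 12y) = -2409
25(x - 11)² -56(y - 6)² = -2409 + 3025 - 2016 = -1400
Divide through by -1400 to get (y - 6)²/25 - (x - 11)²/56 = 1.
Hyperbola, center (11, 6), transverse axis vertical; a² = 25, b² = 56.
c² = a² + b² = 25 + 56 = 81, so c = 9.
Foci lie on the vertical axis through the center: (h, k ± c).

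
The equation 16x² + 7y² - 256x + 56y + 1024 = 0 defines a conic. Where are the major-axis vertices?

Group the x- and y-terms: 16(x² - 16x) + 7(y² + 8y) = -1024
Completing the square gives 16(x - 8)² + 7(y + 4)² = -1024 + 1024 + 112 = 112.
Dividing both sides by 112: (x - 8)²/7 + (y + 4)²/16 = 1
Ellipse, center (8, -4), major axis vertical; a² = 16, b² = 7.
a = 4. Vertices at (h, k ± a).

(8, -8) and (8, 0)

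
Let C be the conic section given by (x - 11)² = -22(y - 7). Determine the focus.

(11, 3/2)

Vertex (11, 7); 4p = -22 so p = -11/2. Opens down.
Focus is p units from the vertex along the axis: (h, k + p).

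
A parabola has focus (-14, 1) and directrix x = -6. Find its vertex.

(-10, 1)

The vertex is the midpoint between the focus and the directrix along the axis of symmetry.
Axis is horizontal (directrix is vertical). Vertex x-coordinate = (-14 + (-6))/2 = -10; y-coordinate = 1.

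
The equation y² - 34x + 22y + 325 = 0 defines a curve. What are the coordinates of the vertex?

Only y is squared. Complete the square in y: (y + 11)² = 34(x - 6).
Vertex (6, -11); 4p = 34 so p = 17/2. Opens right.

(6, -11)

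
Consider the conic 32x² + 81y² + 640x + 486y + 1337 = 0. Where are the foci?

Group the x- and y-terms: 32(x² + 20x) + 81(y² + 6y) = -1337
Completing the square gives 32(x + 10)² + 81(y + 3)² = -1337 + 3200 + 729 = 2592.
Dividing both sides by 2592: (x + 10)²/81 + (y + 3)²/32 = 1
Ellipse, center (-10, -3), major axis horizontal; a² = 81, b² = 32.
c² = a² - b² = 81 - 32 = 49, so c = 7.
Foci lie on the horizontal axis through the center: (h ± c, k).

(-17, -3) and (-3, -3)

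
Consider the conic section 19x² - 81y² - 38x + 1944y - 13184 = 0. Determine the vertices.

19(x² - 2x) -81(y² - 24y) = 13184
19(x - 1)² -81(y - 12)² = 13184 + 19 - 11664 = 1539
Divide by 1539: (x - 1)²/81 - (y - 12)²/19 = 1
Hyperbola, center (1, 12), transverse axis horizontal; a² = 81, b² = 19.
a = 9. Vertices at (h ± a, k).

(-8, 12) and (10, 12)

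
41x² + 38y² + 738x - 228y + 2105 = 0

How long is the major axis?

2√41

Group: 41(x² + 18x) + 38(y² - 6y) = -2105
Complete the square in x and y: 41(x + 9)² + 38(y - 3)² = -2105 + 3321 + 342 = 1558
Dividing both sides by 1558: (x + 9)²/38 + (y - 3)²/41 = 1
Ellipse, center (-9, 3), major axis vertical; a² = 41, b² = 38.
a² = 41 so a = √41; the major axis has length 2a = 2√41.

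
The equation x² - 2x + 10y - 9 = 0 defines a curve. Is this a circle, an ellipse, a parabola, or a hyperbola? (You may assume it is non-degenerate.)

parabola

No xy term. Coefficients of x² and y² are A = 1, C = 0.
Exactly one squared variable ⇒ parabola.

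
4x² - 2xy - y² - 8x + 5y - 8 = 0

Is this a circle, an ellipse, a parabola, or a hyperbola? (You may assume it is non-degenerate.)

A = 4, B = -2, C = -1.
Discriminant B² − 4AC = (-2)² − 4·4·(-1) = 20.
B² − 4AC > 0 ⇒ hyperbola.

hyperbola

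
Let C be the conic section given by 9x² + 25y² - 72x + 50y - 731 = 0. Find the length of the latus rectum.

Group: 9(x² - 8x) + 25(y² + 2y) = 731
Complete the square in x and y: 9(x - 4)² + 25(y + 1)² = 731 + 144 + 25 = 900
Divide by 900: (x - 4)²/100 + (y + 1)²/36 = 1
Ellipse, center (4, -1), major axis horizontal; a² = 100, b² = 36.
Latus rectum length = 2b²/a = 2·36/10 = 36/5.

36/5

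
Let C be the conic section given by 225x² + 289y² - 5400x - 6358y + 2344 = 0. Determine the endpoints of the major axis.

Collect terms: 225(x² - 24x) + 289(y² - 22y) = -2344
Complete the square: 225(x - 12)² + 289(y - 11)² = -2344 + 32400 + 34969 = 65025
Divide by 65025: (x - 12)²/289 + (y - 11)²/225 = 1
Ellipse, center (12, 11), major axis horizontal; a² = 289, b² = 225.
a = 17. Vertices at (h ± a, k).

(-5, 11) and (29, 11)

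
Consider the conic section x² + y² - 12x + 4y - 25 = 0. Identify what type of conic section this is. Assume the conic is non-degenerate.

circle

No xy term. Coefficients of x² and y² are A = 1, C = 1.
A = C (same sign) ⇒ circle.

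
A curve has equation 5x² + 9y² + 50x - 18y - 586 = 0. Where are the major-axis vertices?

Group the x- and y-terms: 5(x² + 10x) + 9(y² - 2y) = 586
Complete the square in x and y: 5(x + 5)² + 9(y - 1)² = 586 + 125 + 9 = 720
Divide through by 720 to get (x + 5)²/144 + (y - 1)²/80 = 1.
Ellipse, center (-5, 1), major axis horizontal; a² = 144, b² = 80.
a = 12. Vertices at (h ± a, k).

(-17, 1) and (7, 1)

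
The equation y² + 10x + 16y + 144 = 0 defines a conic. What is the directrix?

Only y is squared. Complete the square in y: (y + 8)² = -10(x + 8).
Vertex (-8, -8); 4p = -10 so p = -5/2. Opens left.
Directrix is the vertical line x = h − p = -8 − (-5/2) = -11/2.

x = -11/2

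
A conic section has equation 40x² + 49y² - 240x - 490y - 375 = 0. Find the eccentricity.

40(x² - 6x) + 49(y² - 10y) = 375
Complete the square: 40(x - 3)² + 49(y - 5)² = 375 + 360 + 1225 = 1960
Divide through by 1960 to get (x - 3)²/49 + (y - 5)²/40 = 1.
Ellipse, center (3, 5), major axis horizontal; a² = 49, b² = 40.
c² = a² - b² = 9, so c = 3.
e = c/a = 3/7.

e = 3/7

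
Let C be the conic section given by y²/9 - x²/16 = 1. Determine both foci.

Center (0, 0). The positive term is the y-term, so the transverse axis is vertical; a² = 9, b² = 16.
c² = a² + b² = 9 + 16 = 25, so c = 5.
Foci lie on the vertical axis through the center: (h, k ± c).

(0, -5) and (0, 5)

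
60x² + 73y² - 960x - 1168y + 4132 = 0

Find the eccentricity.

e = √949/73

60(x² - 16x) + 73(y² - 16y) = -4132
60(x - 8)² + 73(y - 8)² = -4132 + 3840 + 4672 = 4380
Divide through by 4380 to get (x - 8)²/73 + (y - 8)²/60 = 1.
Ellipse, center (8, 8), major axis horizontal; a² = 73, b² = 60.
c² = a² - b² = 13, so c = √13.
e = c/a = √13/√73 = √949/73.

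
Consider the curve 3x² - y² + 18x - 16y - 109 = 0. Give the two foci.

(-3 - 4√6, -8) and (-3 + 4√6, -8)

Rearranging, 3(x² + 6x) -(y² + 16y) = 109.
Completing the square gives 3(x + 3)² -(y + 8)² = 109 + 27 - 64 = 72.
Divide by 72: (x + 3)²/24 - (y + 8)²/72 = 1
Hyperbola, center (-3, -8), transverse axis horizontal; a² = 24, b² = 72.
c² = a² + b² = 24 + 72 = 96, so c = 4√6.
Foci lie on the horizontal axis through the center: (h ± c, k).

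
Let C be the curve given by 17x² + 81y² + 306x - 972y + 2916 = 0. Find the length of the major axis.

18

Collect terms: 17(x² + 18x) + 81(y² - 12y) = -2916
Complete the square in x and y: 17(x + 9)² + 81(y - 6)² = -2916 + 1377 + 2916 = 1377
Divide through by 1377 to get (x + 9)²/81 + (y - 6)²/17 = 1.
Ellipse, center (-9, 6), major axis horizontal; a² = 81, b² = 17.
a² = 81 so a = 9; the major axis has length 2a = 18.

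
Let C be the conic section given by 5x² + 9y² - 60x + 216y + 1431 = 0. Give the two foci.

(4, -12) and (8, -12)

Collect terms: 5(x² - 12x) + 9(y² + 24y) = -1431
5(x - 6)² + 9(y + 12)² = -1431 + 180 + 1296 = 45
Dividing both sides by 45: (x - 6)²/9 + (y + 12)²/5 = 1
Ellipse, center (6, -12), major axis horizontal; a² = 9, b² = 5.
c² = a² - b² = 9 - 5 = 4, so c = 2.
Foci lie on the horizontal axis through the center: (h ± c, k).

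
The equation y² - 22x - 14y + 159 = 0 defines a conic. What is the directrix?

Only y is squared. Complete the square in y: (y - 7)² = 22(x - 5).
Vertex (5, 7); 4p = 22 so p = 11/2. Opens right.
Directrix is the vertical line x = h − p = 5 − (11/2) = -1/2.

x = -1/2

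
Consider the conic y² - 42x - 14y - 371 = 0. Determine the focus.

(1/2, 7)

Only y is squared. Complete the square in y: (y - 7)² = 42(x + 10).
Vertex (-10, 7); 4p = 42 so p = 21/2. Opens right.
Focus is p units from the vertex along the axis: (h + p, k).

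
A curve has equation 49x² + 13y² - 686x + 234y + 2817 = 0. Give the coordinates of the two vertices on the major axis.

(7, -16) and (7, -2)

Rearranging, 49(x² - 14x) + 13(y² + 18y) = -2817.
Completing the square gives 49(x - 7)² + 13(y + 9)² = -2817 + 2401 + 1053 = 637.
Divide through by 637 to get (x - 7)²/13 + (y + 9)²/49 = 1.
Ellipse, center (7, -9), major axis vertical; a² = 49, b² = 13.
a = 7. Vertices at (h, k ± a).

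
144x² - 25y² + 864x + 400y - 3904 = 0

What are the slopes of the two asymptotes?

Group the x- and y-terms: 144(x² + 6x) -25(y² - 16y) = 3904
144(x + 3)² -25(y - 8)² = 3904 + 1296 - 1600 = 3600
Divide by 3600: (x + 3)²/25 - (y - 8)²/144 = 1
Hyperbola, center (-3, 8), transverse axis horizontal; a² = 25, b² = 144.
For a horizontal hyperbola the asymptotes have slope ±b/a.
Here that is ±12/5.

12/5 and -12/5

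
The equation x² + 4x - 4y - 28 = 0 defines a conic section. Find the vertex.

Only x is squared. Complete the square in x: (x + 2)² = 4(y + 8).
Vertex (-2, -8); 4p = 4 so p = 1. Opens up.

(-2, -8)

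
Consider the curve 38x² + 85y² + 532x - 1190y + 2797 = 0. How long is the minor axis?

Collect terms: 38(x² + 14x) + 85(y² - 14y) = -2797
Complete the square in x and y: 38(x + 7)² + 85(y - 7)² = -2797 + 1862 + 4165 = 3230
Divide through by 3230 to get (x + 7)²/85 + (y - 7)²/38 = 1.
Ellipse, center (-7, 7), major axis horizontal; a² = 85, b² = 38.
b² = 38 so b = √38; the minor axis has length 2b = 2√38.

2√38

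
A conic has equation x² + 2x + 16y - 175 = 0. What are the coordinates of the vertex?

(-1, 11)

Only x is squared. Complete the square in x: (x + 1)² = -16(y - 11).
Vertex (-1, 11); 4p = -16 so p = -4. Opens down.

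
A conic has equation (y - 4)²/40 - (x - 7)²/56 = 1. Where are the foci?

Center (7, 4). The positive term is the y-term, so the transverse axis is vertical; a² = 40, b² = 56.
c² = a² + b² = 40 + 56 = 96, so c = 4√6.
Foci lie on the vertical axis through the center: (h, k ± c).

(7, 4 - 4√6) and (7, 4 + 4√6)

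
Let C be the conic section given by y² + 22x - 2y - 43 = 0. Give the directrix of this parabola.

Only y is squared. Complete the square in y: (y - 1)² = -22(x - 2).
Vertex (2, 1); 4p = -22 so p = -11/2. Opens left.
Directrix is the vertical line x = h − p = 2 − (-11/2) = 15/2.

x = 15/2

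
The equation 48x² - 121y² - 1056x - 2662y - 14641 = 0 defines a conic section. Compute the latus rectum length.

96/11

Rearranging, 48(x² - 22x) -121(y² + 22y) = 14641.
48(x - 11)² -121(y + 11)² = 14641 + 5808 - 14641 = 5808
Divide through by 5808 to get (x - 11)²/121 - (y + 11)²/48 = 1.
Hyperbola, center (11, -11), transverse axis horizontal; a² = 121, b² = 48.
Latus rectum length = 2b²/a = 2·48/11 = 96/11.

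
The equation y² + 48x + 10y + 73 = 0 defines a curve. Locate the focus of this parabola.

Only y is squared. Complete the square in y: (y + 5)² = -48(x + 1).
Vertex (-1, -5); 4p = -48 so p = -12. Opens left.
Focus is p units from the vertex along the axis: (h + p, k).

(-13, -5)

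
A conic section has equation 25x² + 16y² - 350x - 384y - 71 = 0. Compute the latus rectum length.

96/5

Rearranging, 25(x² - 14x) + 16(y² - 24y) = 71.
Completing the square gives 25(x - 7)² + 16(y - 12)² = 71 + 1225 + 2304 = 3600.
Divide by 3600: (x - 7)²/144 + (y - 12)²/225 = 1
Ellipse, center (7, 12), major axis vertical; a² = 225, b² = 144.
Latus rectum length = 2b²/a = 2·144/15 = 96/5.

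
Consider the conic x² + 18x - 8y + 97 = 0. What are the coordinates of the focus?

(-9, 4)

Only x is squared. Complete the square in x: (x + 9)² = 8(y - 2).
Vertex (-9, 2); 4p = 8 so p = 2. Opens up.
Focus is p units from the vertex along the axis: (h, k + p).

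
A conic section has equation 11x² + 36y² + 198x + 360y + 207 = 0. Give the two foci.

Rearranging, 11(x² + 18x) + 36(y² + 10y) = -207.
Complete the square: 11(x + 9)² + 36(y + 5)² = -207 + 891 + 900 = 1584
Divide through by 1584 to get (x + 9)²/144 + (y + 5)²/44 = 1.
Ellipse, center (-9, -5), major axis horizontal; a² = 144, b² = 44.
c² = a² - b² = 144 - 44 = 100, so c = 10.
Foci lie on the horizontal axis through the center: (h ± c, k).

(-19, -5) and (1, -5)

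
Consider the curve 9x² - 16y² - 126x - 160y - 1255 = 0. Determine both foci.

(-8, -5) and (22, -5)

9(x² - 14x) -16(y² + 10y) = 1255
Complete the square: 9(x - 7)² -16(y + 5)² = 1255 + 441 - 400 = 1296
Divide by 1296: (x - 7)²/144 - (y + 5)²/81 = 1
Hyperbola, center (7, -5), transverse axis horizontal; a² = 144, b² = 81.
c² = a² + b² = 144 + 81 = 225, so c = 15.
Foci lie on the horizontal axis through the center: (h ± c, k).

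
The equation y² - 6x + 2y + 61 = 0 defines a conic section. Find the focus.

(23/2, -1)

Only y is squared. Complete the square in y: (y + 1)² = 6(x - 10).
Vertex (10, -1); 4p = 6 so p = 3/2. Opens right.
Focus is p units from the vertex along the axis: (h + p, k).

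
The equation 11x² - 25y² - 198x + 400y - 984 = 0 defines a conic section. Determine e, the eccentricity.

e = 6/5

Rearranging, 11(x² - 18x) -25(y² - 16y) = 984.
Complete the square: 11(x - 9)² -25(y - 8)² = 984 + 891 - 1600 = 275
Divide through by 275 to get (x - 9)²/25 - (y - 8)²/11 = 1.
Hyperbola, center (9, 8), transverse axis horizontal; a² = 25, b² = 11.
c² = a² + b² = 36, so c = 6.
e = c/a = 6/5.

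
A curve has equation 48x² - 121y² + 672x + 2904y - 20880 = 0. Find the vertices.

Group the x- and y-terms: 48(x² + 14x) -121(y² - 24y) = 20880
Complete the square in x and y: 48(x + 7)² -121(y - 12)² = 20880 + 2352 - 17424 = 5808
Divide through by 5808 to get (x + 7)²/121 - (y - 12)²/48 = 1.
Hyperbola, center (-7, 12), transverse axis horizontal; a² = 121, b² = 48.
a = 11. Vertices at (h ± a, k).

(-18, 12) and (4, 12)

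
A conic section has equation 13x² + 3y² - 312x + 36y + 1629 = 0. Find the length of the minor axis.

Group: 13(x² - 24x) + 3(y² + 12y) = -1629
Complete the square: 13(x - 12)² + 3(y + 6)² = -1629 + 1872 + 108 = 351
Divide by 351: (x - 12)²/27 + (y + 6)²/117 = 1
Ellipse, center (12, -6), major axis vertical; a² = 117, b² = 27.
b² = 27 so b = 3√3; the minor axis has length 2b = 6√3.

6√3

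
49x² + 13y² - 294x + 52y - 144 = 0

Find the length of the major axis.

14

Group the x- and y-terms: 49(x² - 6x) + 13(y² + 4y) = 144
49(x - 3)² + 13(y + 2)² = 144 + 441 + 52 = 637
Divide through by 637 to get (x - 3)²/13 + (y + 2)²/49 = 1.
Ellipse, center (3, -2), major axis vertical; a² = 49, b² = 13.
a² = 49 so a = 7; the major axis has length 2a = 14.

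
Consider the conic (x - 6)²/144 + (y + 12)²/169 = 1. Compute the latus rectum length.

288/13

Center (6, -12). The larger denominator 169 sits under the y-term, so the major axis is vertical; a² = 169, b² = 144.
Latus rectum length = 2b²/a = 2·144/13 = 288/13.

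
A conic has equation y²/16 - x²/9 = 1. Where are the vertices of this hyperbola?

(0, -4) and (0, 4)

Center (0, 0). The positive term is the y-term, so the transverse axis is vertical; a² = 16, b² = 9.
a = 4. Vertices at (h, k ± a).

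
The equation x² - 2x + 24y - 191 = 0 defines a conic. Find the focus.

(1, 2)

Only x is squared. Complete the square in x: (x - 1)² = -24(y - 8).
Vertex (1, 8); 4p = -24 so p = -6. Opens down.
Focus is p units from the vertex along the axis: (h, k + p).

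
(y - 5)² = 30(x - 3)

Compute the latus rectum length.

30

Vertex (3, 5); 4p = 30 so p = 15/2. Opens right.
Latus rectum length = |4p| = 30.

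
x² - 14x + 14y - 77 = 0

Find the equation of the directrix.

Only x is squared. Complete the square in x: (x - 7)² = -14(y - 9).
Vertex (7, 9); 4p = -14 so p = -7/2. Opens down.
Directrix is the horizontal line y = k − p = 9 − (-7/2) = 25/2.

y = 25/2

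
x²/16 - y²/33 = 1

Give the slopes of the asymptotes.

Center (0, 0). The positive term is the x-term, so the transverse axis is horizontal; a² = 16, b² = 33.
For a horizontal hyperbola the asymptotes have slope ±b/a.
Here that is ±√33/4.

√33/4 and -√33/4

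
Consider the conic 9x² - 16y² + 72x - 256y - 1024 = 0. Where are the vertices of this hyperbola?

Group: 9(x² + 8x) -16(y² + 16y) = 1024
Complete the square in x and y: 9(x + 4)² -16(y + 8)² = 1024 + 144 - 1024 = 144
Divide through by 144 to get (x + 4)²/16 - (y + 8)²/9 = 1.
Hyperbola, center (-4, -8), transverse axis horizontal; a² = 16, b² = 9.
a = 4. Vertices at (h ± a, k).

(-8, -8) and (0, -8)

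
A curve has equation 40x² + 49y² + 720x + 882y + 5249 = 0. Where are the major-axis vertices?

(-16, -9) and (-2, -9)

40(x² + 18x) + 49(y² + 18y) = -5249
Complete the square: 40(x + 9)² + 49(y + 9)² = -5249 + 3240 + 3969 = 1960
Divide by 1960: (x + 9)²/49 + (y + 9)²/40 = 1
Ellipse, center (-9, -9), major axis horizontal; a² = 49, b² = 40.
a = 7. Vertices at (h ± a, k).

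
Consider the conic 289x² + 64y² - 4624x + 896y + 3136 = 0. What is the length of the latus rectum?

128/17

Collect terms: 289(x² - 16x) + 64(y² + 14y) = -3136
Completing the square gives 289(x - 8)² + 64(y + 7)² = -3136 + 18496 + 3136 = 18496.
Divide by 18496: (x - 8)²/64 + (y + 7)²/289 = 1
Ellipse, center (8, -7), major axis vertical; a² = 289, b² = 64.
Latus rectum length = 2b²/a = 2·64/17 = 128/17.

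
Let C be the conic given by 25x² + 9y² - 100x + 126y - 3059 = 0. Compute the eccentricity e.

e = 4/5

Rearranging, 25(x² - 4x) + 9(y² + 14y) = 3059.
Completing the square gives 25(x - 2)² + 9(y + 7)² = 3059 + 100 + 441 = 3600.
Divide by 3600: (x - 2)²/144 + (y + 7)²/400 = 1
Ellipse, center (2, -7), major axis vertical; a² = 400, b² = 144.
c² = a² - b² = 256, so c = 16.
e = c/a = 16/20 = 4/5.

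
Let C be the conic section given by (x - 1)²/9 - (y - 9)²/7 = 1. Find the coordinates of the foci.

Center (1, 9). The positive term is the x-term, so the transverse axis is horizontal; a² = 9, b² = 7.
c² = a² + b² = 9 + 7 = 16, so c = 4.
Foci lie on the horizontal axis through the center: (h ± c, k).

(-3, 9) and (5, 9)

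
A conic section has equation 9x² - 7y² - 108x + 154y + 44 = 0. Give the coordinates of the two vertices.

(6, 2) and (6, 20)

Group: 9(x² - 12x) -7(y² - 22y) = -44
9(x - 6)² -7(y - 11)² = -44 + 324 - 847 = -567
Divide through by -567 to get (y - 11)²/81 - (x - 6)²/63 = 1.
Hyperbola, center (6, 11), transverse axis vertical; a² = 81, b² = 63.
a = 9. Vertices at (h, k ± a).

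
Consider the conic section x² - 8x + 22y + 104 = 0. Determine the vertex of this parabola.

(4, -4)

Only x is squared. Complete the square in x: (x - 4)² = -22(y + 4).
Vertex (4, -4); 4p = -22 so p = -11/2. Opens down.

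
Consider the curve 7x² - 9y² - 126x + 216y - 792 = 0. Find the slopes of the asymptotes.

√7/3 and -√7/3

Collect terms: 7(x² - 18x) -9(y² - 24y) = 792
Complete the square: 7(x - 9)² -9(y - 12)² = 792 + 567 - 1296 = 63
Divide by 63: (x - 9)²/9 - (y - 12)²/7 = 1
Hyperbola, center (9, 12), transverse axis horizontal; a² = 9, b² = 7.
For a horizontal hyperbola the asymptotes have slope ±b/a.
Here that is ±√7/3.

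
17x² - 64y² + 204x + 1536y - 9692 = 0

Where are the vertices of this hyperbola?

Rearranging, 17(x² + 12x) -64(y² - 24y) = 9692.
Complete the square in x and y: 17(x + 6)² -64(y - 12)² = 9692 + 612 - 9216 = 1088
Divide by 1088: (x + 6)²/64 - (y - 12)²/17 = 1
Hyperbola, center (-6, 12), transverse axis horizontal; a² = 64, b² = 17.
a = 8. Vertices at (h ± a, k).

(-14, 12) and (2, 12)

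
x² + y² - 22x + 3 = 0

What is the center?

(11, 0)

Group: (x² - 22x) + 1y² = -3
Complete the square in x and y: (x - 11)² + y² = -3 + 121 + 0 = 118
So (x - 11)² + y² = 118.
Circle centered at (11, 0) with r² = 118.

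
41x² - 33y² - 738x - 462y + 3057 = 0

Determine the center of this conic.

(9, -7)

41(x² - 18x) -33(y² + 14y) = -3057
41(x - 9)² -33(y + 7)² = -3057 + 3321 - 1617 = -1353
Divide through by -1353 to get (y + 7)²/41 - (x - 9)²/33 = 1.
Hyperbola with center (9, -7).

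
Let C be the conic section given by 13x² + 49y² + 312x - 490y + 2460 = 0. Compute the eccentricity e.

e = 6/7

13(x² + 24x) + 49(y² - 10y) = -2460
Completing the square gives 13(x + 12)² + 49(y - 5)² = -2460 + 1872 + 1225 = 637.
Divide by 637: (x + 12)²/49 + (y - 5)²/13 = 1
Ellipse, center (-12, 5), major axis horizontal; a² = 49, b² = 13.
c² = a² - b² = 36, so c = 6.
e = c/a = 6/7.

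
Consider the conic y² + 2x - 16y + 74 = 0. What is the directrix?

x = -9/2

Only y is squared. Complete the square in y: (y - 8)² = -2(x + 5).
Vertex (-5, 8); 4p = -2 so p = -1/2. Opens left.
Directrix is the vertical line x = h − p = -5 − (-1/2) = -9/2.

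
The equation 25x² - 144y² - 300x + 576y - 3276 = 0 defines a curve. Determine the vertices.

25(x² - 12x) -144(y² - 4y) = 3276
Complete the square in x and y: 25(x - 6)² -144(y - 2)² = 3276 + 900 - 576 = 3600
Dividing both sides by 3600: (x - 6)²/144 - (y - 2)²/25 = 1
Hyperbola, center (6, 2), transverse axis horizontal; a² = 144, b² = 25.
a = 12. Vertices at (h ± a, k).

(-6, 2) and (18, 2)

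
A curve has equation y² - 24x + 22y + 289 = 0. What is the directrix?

x = 1

Only y is squared. Complete the square in y: (y + 11)² = 24(x - 7).
Vertex (7, -11); 4p = 24 so p = 6. Opens right.
Directrix is the vertical line x = h − p = 7 − (6) = 1.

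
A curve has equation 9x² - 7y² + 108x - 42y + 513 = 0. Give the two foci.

(-6, -11) and (-6, 5)

Group the x- and y-terms: 9(x² + 12x) -7(y² + 6y) = -513
Complete the square in x and y: 9(x + 6)² -7(y + 3)² = -513 + 324 - 63 = -252
Divide through by -252 to get (y + 3)²/36 - (x + 6)²/28 = 1.
Hyperbola, center (-6, -3), transverse axis vertical; a² = 36, b² = 28.
c² = a² + b² = 36 + 28 = 64, so c = 8.
Foci lie on the vertical axis through the center: (h, k ± c).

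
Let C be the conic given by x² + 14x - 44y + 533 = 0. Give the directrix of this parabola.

Only x is squared. Complete the square in x: (x + 7)² = 44(y - 11).
Vertex (-7, 11); 4p = 44 so p = 11. Opens up.
Directrix is the horizontal line y = k − p = 11 − (11) = 0.

y = 0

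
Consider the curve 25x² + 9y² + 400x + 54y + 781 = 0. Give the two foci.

(-8, -11) and (-8, 5)

Group: 25(x² + 16x) + 9(y² + 6y) = -781
Complete the square in x and y: 25(x + 8)² + 9(y + 3)² = -781 + 1600 + 81 = 900
Dividing both sides by 900: (x + 8)²/36 + (y + 3)²/100 = 1
Ellipse, center (-8, -3), major axis vertical; a² = 100, b² = 36.
c² = a² - b² = 100 - 36 = 64, so c = 8.
Foci lie on the vertical axis through the center: (h, k ± c).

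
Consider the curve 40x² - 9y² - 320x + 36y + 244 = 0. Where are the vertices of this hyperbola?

Group the x- and y-terms: 40(x² - 8x) -9(y² - 4y) = -244
40(x - 4)² -9(y - 2)² = -244 + 640 - 36 = 360
Divide by 360: (x - 4)²/9 - (y - 2)²/40 = 1
Hyperbola, center (4, 2), transverse axis horizontal; a² = 9, b² = 40.
a = 3. Vertices at (h ± a, k).

(1, 2) and (7, 2)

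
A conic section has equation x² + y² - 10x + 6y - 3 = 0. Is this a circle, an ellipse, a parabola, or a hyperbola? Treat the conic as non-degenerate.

circle

No xy term. Coefficients of x² and y² are A = 1, C = 1.
A = C (same sign) ⇒ circle.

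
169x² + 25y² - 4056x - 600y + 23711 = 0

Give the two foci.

(12, 0) and (12, 24)

169(x² - 24x) + 25(y² - 24y) = -23711
Complete the square: 169(x - 12)² + 25(y - 12)² = -23711 + 24336 + 3600 = 4225
Divide by 4225: (x - 12)²/25 + (y - 12)²/169 = 1
Ellipse, center (12, 12), major axis vertical; a² = 169, b² = 25.
c² = a² - b² = 169 - 25 = 144, so c = 12.
Foci lie on the vertical axis through the center: (h, k ± c).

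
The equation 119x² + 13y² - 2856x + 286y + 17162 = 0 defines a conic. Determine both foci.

119(x² - 24x) + 13(y² + 22y) = -17162
Complete the square: 119(x - 12)² + 13(y + 11)² = -17162 + 17136 + 1573 = 1547
Divide by 1547: (x - 12)²/13 + (y + 11)²/119 = 1
Ellipse, center (12, -11), major axis vertical; a² = 119, b² = 13.
c² = a² - b² = 119 - 13 = 106, so c = √106.
Foci lie on the vertical axis through the center: (h, k ± c).

(12, -11 - √106) and (12, -11 + √106)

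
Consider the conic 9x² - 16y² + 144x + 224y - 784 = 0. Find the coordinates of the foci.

Collect terms: 9(x² + 16x) -16(y² - 14y) = 784
Complete the square in x and y: 9(x + 8)² -16(y - 7)² = 784 + 576 - 784 = 576
Divide by 576: (x + 8)²/64 - (y - 7)²/36 = 1
Hyperbola, center (-8, 7), transverse axis horizontal; a² = 64, b² = 36.
c² = a² + b² = 64 + 36 = 100, so c = 10.
Foci lie on the horizontal axis through the center: (h ± c, k).

(-18, 7) and (2, 7)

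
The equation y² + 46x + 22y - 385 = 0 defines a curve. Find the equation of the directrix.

Only y is squared. Complete the square in y: (y + 11)² = -46(x - 11).
Vertex (11, -11); 4p = -46 so p = -23/2. Opens left.
Directrix is the vertical line x = h − p = 11 − (-23/2) = 45/2.

x = 45/2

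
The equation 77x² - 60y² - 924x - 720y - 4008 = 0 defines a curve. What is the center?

Rearranging, 77(x² - 12x) -60(y² + 12y) = 4008.
77(x - 6)² -60(y + 6)² = 4008 + 2772 - 2160 = 4620
Divide through by 4620 to get (x - 6)²/60 - (y + 6)²/77 = 1.
Hyperbola with center (6, -6).

(6, -6)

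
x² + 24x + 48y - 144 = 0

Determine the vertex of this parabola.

(-12, 6)

Only x is squared. Complete the square in x: (x + 12)² = -48(y - 6).
Vertex (-12, 6); 4p = -48 so p = -12. Opens down.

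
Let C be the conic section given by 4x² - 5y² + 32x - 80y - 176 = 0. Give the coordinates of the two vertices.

(-4, -12) and (-4, -4)

4(x² + 8x) -5(y² + 16y) = 176
Complete the square in x and y: 4(x + 4)² -5(y + 8)² = 176 + 64 - 320 = -80
Divide through by -80 to get (y + 8)²/16 - (x + 4)²/20 = 1.
Hyperbola, center (-4, -8), transverse axis vertical; a² = 16, b² = 20.
a = 4. Vertices at (h, k ± a).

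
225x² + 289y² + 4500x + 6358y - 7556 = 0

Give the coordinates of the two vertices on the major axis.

(-27, -11) and (7, -11)

Group: 225(x² + 20x) + 289(y² + 22y) = 7556
225(x + 10)² + 289(y + 11)² = 7556 + 22500 + 34969 = 65025
Dividing both sides by 65025: (x + 10)²/289 + (y + 11)²/225 = 1
Ellipse, center (-10, -11), major axis horizontal; a² = 289, b² = 225.
a = 17. Vertices at (h ± a, k).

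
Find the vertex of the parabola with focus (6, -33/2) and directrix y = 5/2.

The vertex is the midpoint between the focus and the directrix along the axis of symmetry.
Axis is vertical (directrix is horizontal). Vertex y-coordinate = (-33/2 + 5/2)/2 = -7; x-coordinate = 6.

(6, -7)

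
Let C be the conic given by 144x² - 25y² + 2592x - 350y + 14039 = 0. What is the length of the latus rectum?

25/6

Group the x- and y-terms: 144(x² + 18x) -25(y² + 14y) = -14039
Complete the square: 144(x + 9)² -25(y + 7)² = -14039 + 11664 - 1225 = -3600
Dividing both sides by -3600: (y + 7)²/144 - (x + 9)²/25 = 1
Hyperbola, center (-9, -7), transverse axis vertical; a² = 144, b² = 25.
Latus rectum length = 2b²/a = 2·25/12 = 25/6.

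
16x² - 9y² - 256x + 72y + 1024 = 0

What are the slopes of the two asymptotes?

16(x² - 16x) -9(y² - 8y) = -1024
Completing the square gives 16(x - 8)² -9(y - 4)² = -1024 + 1024 - 144 = -144.
Dividing both sides by -144: (y - 4)²/16 - (x - 8)²/9 = 1
Hyperbola, center (8, 4), transverse axis vertical; a² = 16, b² = 9.
For a vertical hyperbola the asymptotes have slope ±a/b.
Here that is ±4/3.

4/3 and -4/3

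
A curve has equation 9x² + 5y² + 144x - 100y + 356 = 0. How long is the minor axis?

8√5

Collect terms: 9(x² + 16x) + 5(y² - 20y) = -356
9(x + 8)² + 5(y - 10)² = -356 + 576 + 500 = 720
Divide through by 720 to get (x + 8)²/80 + (y - 10)²/144 = 1.
Ellipse, center (-8, 10), major axis vertical; a² = 144, b² = 80.
b² = 80 so b = 4√5; the minor axis has length 2b = 8√5.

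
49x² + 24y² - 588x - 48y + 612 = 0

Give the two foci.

(6, -4) and (6, 6)

49(x² - 12x) + 24(y² - 2y) = -612
Complete the square in x and y: 49(x - 6)² + 24(y - 1)² = -612 + 1764 + 24 = 1176
Divide by 1176: (x - 6)²/24 + (y - 1)²/49 = 1
Ellipse, center (6, 1), major axis vertical; a² = 49, b² = 24.
c² = a² - b² = 49 - 24 = 25, so c = 5.
Foci lie on the vertical axis through the center: (h, k ± c).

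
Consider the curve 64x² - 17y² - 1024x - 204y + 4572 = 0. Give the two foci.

64(x² - 16x) -17(y² + 12y) = -4572
Complete the square: 64(x - 8)² -17(y + 6)² = -4572 + 4096 - 612 = -1088
Dividing both sides by -1088: (y + 6)²/64 - (x - 8)²/17 = 1
Hyperbola, center (8, -6), transverse axis vertical; a² = 64, b² = 17.
c² = a² + b² = 64 + 17 = 81, so c = 9.
Foci lie on the vertical axis through the center: (h, k ± c).

(8, -15) and (8, 3)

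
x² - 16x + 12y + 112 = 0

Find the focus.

Only x is squared. Complete the square in x: (x - 8)² = -12(y + 4).
Vertex (8, -4); 4p = -12 so p = -3. Opens down.
Focus is p units from the vertex along the axis: (h, k + p).

(8, -7)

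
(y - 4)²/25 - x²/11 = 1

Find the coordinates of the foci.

Center (0, 4). The positive term is the y-term, so the transverse axis is vertical; a² = 25, b² = 11.
c² = a² + b² = 25 + 11 = 36, so c = 6.
Foci lie on the vertical axis through the center: (h, k ± c).

(0, -2) and (0, 10)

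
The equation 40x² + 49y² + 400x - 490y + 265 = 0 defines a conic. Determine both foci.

(-8, 5) and (-2, 5)

Collect terms: 40(x² + 10x) + 49(y² - 10y) = -265
Complete the square: 40(x + 5)² + 49(y - 5)² = -265 + 1000 + 1225 = 1960
Divide through by 1960 to get (x + 5)²/49 + (y - 5)²/40 = 1.
Ellipse, center (-5, 5), major axis horizontal; a² = 49, b² = 40.
c² = a² - b² = 49 - 40 = 9, so c = 3.
Foci lie on the horizontal axis through the center: (h ± c, k).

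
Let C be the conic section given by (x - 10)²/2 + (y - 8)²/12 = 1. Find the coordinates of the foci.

(10, 8 - √10) and (10, 8 + √10)

Center (10, 8). The larger denominator 12 sits under the y-term, so the major axis is vertical; a² = 12, b² = 2.
c² = a² - b² = 12 - 2 = 10, so c = √10.
Foci lie on the vertical axis through the center: (h, k ± c).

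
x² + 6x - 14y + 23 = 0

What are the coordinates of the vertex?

Only x is squared. Complete the square in x: (x + 3)² = 14(y - 1).
Vertex (-3, 1); 4p = 14 so p = 7/2. Opens up.

(-3, 1)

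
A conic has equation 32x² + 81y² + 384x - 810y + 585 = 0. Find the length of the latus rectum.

64/9

Rearranging, 32(x² + 12x) + 81(y² - 10y) = -585.
32(x + 6)² + 81(y - 5)² = -585 + 1152 + 2025 = 2592
Divide through by 2592 to get (x + 6)²/81 + (y - 5)²/32 = 1.
Ellipse, center (-6, 5), major axis horizontal; a² = 81, b² = 32.
Latus rectum length = 2b²/a = 2·32/9 = 64/9.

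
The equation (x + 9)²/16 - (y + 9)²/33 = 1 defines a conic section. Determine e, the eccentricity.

e = 7/4

Center (-9, -9). The positive term is the x-term, so the transverse axis is horizontal; a² = 16, b² = 33.
c² = a² + b² = 49, so c = 7.
e = c/a = 7/4.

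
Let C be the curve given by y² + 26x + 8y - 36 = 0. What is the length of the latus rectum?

26

Only y is squared. Complete the square in y: (y + 4)² = -26(x - 2).
Vertex (2, -4); 4p = -26 so p = -13/2. Opens left.
Latus rectum length = |4p| = 26.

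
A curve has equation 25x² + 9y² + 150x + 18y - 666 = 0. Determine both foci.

Collect terms: 25(x² + 6x) + 9(y² + 2y) = 666
Complete the square: 25(x + 3)² + 9(y + 1)² = 666 + 225 + 9 = 900
Dividing both sides by 900: (x + 3)²/36 + (y + 1)²/100 = 1
Ellipse, center (-3, -1), major axis vertical; a² = 100, b² = 36.
c² = a² - b² = 100 - 36 = 64, so c = 8.
Foci lie on the vertical axis through the center: (h, k ± c).

(-3, -9) and (-3, 7)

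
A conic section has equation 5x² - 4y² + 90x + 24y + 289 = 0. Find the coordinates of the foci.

(-15, 3) and (-3, 3)

Collect terms: 5(x² + 18x) -4(y² - 6y) = -289
Completing the square gives 5(x + 9)² -4(y - 3)² = -289 + 405 - 36 = 80.
Divide by 80: (x + 9)²/16 - (y - 3)²/20 = 1
Hyperbola, center (-9, 3), transverse axis horizontal; a² = 16, b² = 20.
c² = a² + b² = 16 + 20 = 36, so c = 6.
Foci lie on the horizontal axis through the center: (h ± c, k).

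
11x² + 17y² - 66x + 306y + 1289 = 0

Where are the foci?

Collect terms: 11(x² - 6x) + 17(y² + 18y) = -1289
Completing the square gives 11(x - 3)² + 17(y + 9)² = -1289 + 99 + 1377 = 187.
Divide through by 187 to get (x - 3)²/17 + (y + 9)²/11 = 1.
Ellipse, center (3, -9), major axis horizontal; a² = 17, b² = 11.
c² = a² - b² = 17 - 11 = 6, so c = √6.
Foci lie on the horizontal axis through the center: (h ± c, k).

(3 - √6, -9) and (3 + √6, -9)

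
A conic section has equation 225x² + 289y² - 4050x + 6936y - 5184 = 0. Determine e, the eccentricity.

e = 8/17

Group the x- and y-terms: 225(x² - 18x) + 289(y² + 24y) = 5184
Complete the square in x and y: 225(x - 9)² + 289(y + 12)² = 5184 + 18225 + 41616 = 65025
Dividing both sides by 65025: (x - 9)²/289 + (y + 12)²/225 = 1
Ellipse, center (9, -12), major axis horizontal; a² = 289, b² = 225.
c² = a² - b² = 64, so c = 8.
e = c/a = 8/17.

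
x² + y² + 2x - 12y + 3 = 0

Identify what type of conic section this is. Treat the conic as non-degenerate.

No xy term. Coefficients of x² and y² are A = 1, C = 1.
A = C (same sign) ⇒ circle.

circle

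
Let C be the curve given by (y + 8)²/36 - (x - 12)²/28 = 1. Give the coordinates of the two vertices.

Center (12, -8). The positive term is the y-term, so the transverse axis is vertical; a² = 36, b² = 28.
a = 6. Vertices at (h, k ± a).

(12, -14) and (12, -2)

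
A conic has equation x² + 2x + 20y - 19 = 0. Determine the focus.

Only x is squared. Complete the square in x: (x + 1)² = -20(y - 1).
Vertex (-1, 1); 4p = -20 so p = -5. Opens down.
Focus is p units from the vertex along the axis: (h, k + p).

(-1, -4)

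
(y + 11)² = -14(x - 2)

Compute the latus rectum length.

Vertex (2, -11); 4p = -14 so p = -7/2. Opens left.
Latus rectum length = |4p| = 14.

14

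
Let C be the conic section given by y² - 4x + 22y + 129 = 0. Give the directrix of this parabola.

Only y is squared. Complete the square in y: (y + 11)² = 4(x - 2).
Vertex (2, -11); 4p = 4 so p = 1. Opens right.
Directrix is the vertical line x = h − p = 2 − (1) = 1.

x = 1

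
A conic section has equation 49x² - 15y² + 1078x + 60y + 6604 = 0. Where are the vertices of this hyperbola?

Group: 49(x² + 22x) -15(y² - 4y) = -6604
Complete the square in x and y: 49(x + 11)² -15(y - 2)² = -6604 + 5929 - 60 = -735
Dividing both sides by -735: (y - 2)²/49 - (x + 11)²/15 = 1
Hyperbola, center (-11, 2), transverse axis vertical; a² = 49, b² = 15.
a = 7. Vertices at (h, k ± a).

(-11, -5) and (-11, 9)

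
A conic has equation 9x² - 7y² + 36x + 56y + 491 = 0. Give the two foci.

Group: 9(x² + 4x) -7(y² - 8y) = -491
Complete the square in x and y: 9(x + 2)² -7(y - 4)² = -491 + 36 - 112 = -567
Divide by -567: (y - 4)²/81 - (x + 2)²/63 = 1
Hyperbola, center (-2, 4), transverse axis vertical; a² = 81, b² = 63.
c² = a² + b² = 81 + 63 = 144, so c = 12.
Foci lie on the vertical axis through the center: (h, k ± c).

(-2, -8) and (-2, 16)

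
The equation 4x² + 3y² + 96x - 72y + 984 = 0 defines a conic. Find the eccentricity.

e = 1/2

Group the x- and y-terms: 4(x² + 24x) + 3(y² - 24y) = -984
4(x + 12)² + 3(y - 12)² = -984 + 576 + 432 = 24
Divide through by 24 to get (x + 12)²/6 + (y - 12)²/8 = 1.
Ellipse, center (-12, 12), major axis vertical; a² = 8, b² = 6.
c² = a² - b² = 2, so c = √2.
e = c/a = √2/2√2 = 1/2.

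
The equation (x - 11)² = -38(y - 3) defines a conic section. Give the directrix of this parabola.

y = 25/2

Vertex (11, 3); 4p = -38 so p = -19/2. Opens down.
Directrix is the horizontal line y = k − p = 3 − (-19/2) = 25/2.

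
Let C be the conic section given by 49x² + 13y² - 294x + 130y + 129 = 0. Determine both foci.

Group the x- and y-terms: 49(x² - 6x) + 13(y² + 10y) = -129
Complete the square in x and y: 49(x - 3)² + 13(y + 5)² = -129 + 441 + 325 = 637
Dividing both sides by 637: (x - 3)²/13 + (y + 5)²/49 = 1
Ellipse, center (3, -5), major axis vertical; a² = 49, b² = 13.
c² = a² - b² = 49 - 13 = 36, so c = 6.
Foci lie on the vertical axis through the center: (h, k ± c).

(3, -11) and (3, 1)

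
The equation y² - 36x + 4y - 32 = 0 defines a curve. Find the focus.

(8, -2)

Only y is squared. Complete the square in y: (y + 2)² = 36(x + 1).
Vertex (-1, -2); 4p = 36 so p = 9. Opens right.
Focus is p units from the vertex along the axis: (h + p, k).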